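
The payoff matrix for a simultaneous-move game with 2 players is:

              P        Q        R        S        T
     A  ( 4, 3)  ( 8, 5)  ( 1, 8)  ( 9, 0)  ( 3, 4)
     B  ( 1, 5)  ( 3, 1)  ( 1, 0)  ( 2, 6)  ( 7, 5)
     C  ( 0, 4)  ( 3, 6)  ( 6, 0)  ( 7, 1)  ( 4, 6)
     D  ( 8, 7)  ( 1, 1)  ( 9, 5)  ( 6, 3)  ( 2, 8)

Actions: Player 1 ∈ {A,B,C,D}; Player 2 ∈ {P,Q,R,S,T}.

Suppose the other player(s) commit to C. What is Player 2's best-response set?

argmax u_2 = {Q,T}

u_2(P vs C) = 4
u_2(Q vs C) = 6
u_2(R vs C) = 0
u_2(S vs C) = 1
u_2(T vs C) = 6
max payoff 6 at {Q,T}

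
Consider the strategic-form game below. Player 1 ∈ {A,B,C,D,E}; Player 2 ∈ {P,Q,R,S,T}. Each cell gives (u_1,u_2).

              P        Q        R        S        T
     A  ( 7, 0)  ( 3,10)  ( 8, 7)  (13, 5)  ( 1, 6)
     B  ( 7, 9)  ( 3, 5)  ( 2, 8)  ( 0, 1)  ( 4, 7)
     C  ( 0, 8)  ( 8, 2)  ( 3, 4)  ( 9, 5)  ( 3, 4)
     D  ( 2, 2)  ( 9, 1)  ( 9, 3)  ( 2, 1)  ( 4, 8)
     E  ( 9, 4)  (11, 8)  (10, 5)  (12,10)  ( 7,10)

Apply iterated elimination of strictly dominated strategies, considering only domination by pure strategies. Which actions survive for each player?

P1 drop B (E beats it: P:9>7 Q:11>3 R:10>2 S:12>0 T:7>4)
P1 drop C (E beats it: P:9>0 Q:11>8 R:10>3 S:12>9 T:7>3)
P1 drop D (E beats it: P:9>2 Q:11>9 R:10>9 S:12>2 T:7>4)
P2 drop P (Q beats it: A:10>0 E:8>4)
P2 drop R (Q beats it: A:10>7 E:8>5)
P1→{A,E} P2→{Q,S,T}

Remaining: P1:{A,E} P2:{Q,S,T}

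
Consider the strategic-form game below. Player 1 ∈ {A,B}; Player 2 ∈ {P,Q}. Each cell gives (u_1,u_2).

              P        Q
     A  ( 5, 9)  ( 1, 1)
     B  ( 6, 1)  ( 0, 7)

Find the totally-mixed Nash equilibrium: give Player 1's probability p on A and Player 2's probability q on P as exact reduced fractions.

P1 mixes 3/7 on A; P2 mixes 1/2 on P

P1 indiff ⇒ q·5+(1-q)·1 = q·6+(1-q)·0 ⇒ q(-1) = (1-q)(-1) ⇒ q = 1/2
P2 indiff ⇒ p·9+(1-p)·1 = p·1+(1-p)·7 ⇒ p(8) = (1-p)(6) ⇒ p = 3/7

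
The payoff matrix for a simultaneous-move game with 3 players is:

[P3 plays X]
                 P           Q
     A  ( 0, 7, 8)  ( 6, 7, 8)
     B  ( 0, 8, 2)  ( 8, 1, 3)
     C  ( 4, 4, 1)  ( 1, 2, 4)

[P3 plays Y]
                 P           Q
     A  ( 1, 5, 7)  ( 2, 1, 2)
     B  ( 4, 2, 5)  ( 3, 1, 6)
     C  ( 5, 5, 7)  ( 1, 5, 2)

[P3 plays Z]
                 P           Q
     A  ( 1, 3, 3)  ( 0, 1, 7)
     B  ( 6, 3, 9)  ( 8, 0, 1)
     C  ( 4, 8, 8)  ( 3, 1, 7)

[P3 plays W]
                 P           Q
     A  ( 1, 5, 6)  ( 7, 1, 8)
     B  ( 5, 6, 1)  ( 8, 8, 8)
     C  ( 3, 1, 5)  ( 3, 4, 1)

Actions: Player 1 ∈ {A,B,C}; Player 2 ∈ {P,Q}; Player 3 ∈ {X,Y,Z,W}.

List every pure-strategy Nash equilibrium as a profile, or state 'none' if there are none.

Nash profiles: (B,P,Z), (B,Q,W)

(A,P,X): not NE [P1→C gives 4>0]
(A,P,Y): not NE [P1→C gives 5>1; P3→X gives 8>7]
(A,P,Z): not NE [P1→B gives 6>1; P3→X gives 8>3]
(A,P,W): not NE [P1→B gives 5>1; P3→X gives 8>6]
(A,Q,X): not NE [P1→B gives 8>6]
(A,Q,Y): not NE [P1→B gives 3>2; P2→P gives 5>1; P3→W gives 8>2]
(A,Q,Z): not NE [P1→B gives 8>0; P2→P gives 3>1; P3→W gives 8>7]
(A,Q,W): not NE [P1→B gives 8>7; P2→P gives 5>1]
(B,P,X): not NE [P1→C gives 4>0; P3→Z gives 9>2]
(B,P,Y): not NE [P1→C gives 5>4; P3→Z gives 9>5]
(B,P,Z): NE
(B,P,W): not NE [P2→Q gives 8>6; P3→Z gives 9>1]
(B,Q,X): not NE [P2→P gives 8>1; P3→W gives 8>3]
(B,Q,Y): not NE [P2→P gives 2>1; P3→W gives 8>6]
(B,Q,Z): not NE [P2→P gives 3>0; P3→W gives 8>1]
(B,Q,W): NE
(C,P,X): not NE [P3→Z gives 8>1]
(C,P,Y): not NE [P3→Z gives 8>7]
(C,P,Z): not NE [P1→B gives 6>4]
(C,P,W): not NE [P1→B gives 5>3; P2→Q gives 4>1; P3→Z gives 8>5]
(C,Q,X): not NE [P1→B gives 8>1; P2→P gives 4>2; P3→Z gives 7>4]
(C,Q,Y): not NE [P1→B gives 3>1; P3→Z gives 7>2]
(C,Q,Z): not NE [P1→B gives 8>3; P2→P gives 8>1]
(C,Q,W): not NE [P1→B gives 8>3; P3→Z gives 7>1]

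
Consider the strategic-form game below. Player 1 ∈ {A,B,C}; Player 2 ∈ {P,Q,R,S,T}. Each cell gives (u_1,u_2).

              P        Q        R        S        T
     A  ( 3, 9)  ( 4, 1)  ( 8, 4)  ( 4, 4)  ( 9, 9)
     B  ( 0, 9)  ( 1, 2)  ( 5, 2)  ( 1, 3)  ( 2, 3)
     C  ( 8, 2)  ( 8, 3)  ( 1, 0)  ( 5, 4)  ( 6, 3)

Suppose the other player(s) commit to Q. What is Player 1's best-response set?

P1 best: {C}

u_1(A vs Q) = 4
u_1(B vs Q) = 1
u_1(C vs Q) = 8
max payoff 8 at {C}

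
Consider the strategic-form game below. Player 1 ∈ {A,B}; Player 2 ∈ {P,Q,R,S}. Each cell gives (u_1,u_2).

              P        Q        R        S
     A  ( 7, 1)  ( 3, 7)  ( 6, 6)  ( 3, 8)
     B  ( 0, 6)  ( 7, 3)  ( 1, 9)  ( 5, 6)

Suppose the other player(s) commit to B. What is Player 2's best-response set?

u_2(P vs B) = 6
u_2(Q vs B) = 3
u_2(R vs B) = 9
u_2(S vs B) = 6
max payoff 9 at {R}

argmax u_2 = {R}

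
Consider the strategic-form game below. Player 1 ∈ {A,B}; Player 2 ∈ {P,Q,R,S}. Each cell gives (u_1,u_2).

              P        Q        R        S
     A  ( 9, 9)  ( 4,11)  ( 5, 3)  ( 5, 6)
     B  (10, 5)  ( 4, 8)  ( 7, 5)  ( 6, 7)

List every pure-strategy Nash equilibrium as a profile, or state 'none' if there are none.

PSNE = {(A,Q), (B,Q)}

(A,P): not NE [P1→B gives 10>9; P2→Q gives 11>9]
(A,Q): NE
(A,R): not NE [P1→B gives 7>5; P2→Q gives 11>3]
(A,S): not NE [P1→B gives 6>5; P2→Q gives 11>6]
(B,P): not NE [P2→Q gives 8>5]
(B,Q): NE
(B,R): not NE [P2→Q gives 8>5]
(B,S): not NE [P2→Q gives 8>7]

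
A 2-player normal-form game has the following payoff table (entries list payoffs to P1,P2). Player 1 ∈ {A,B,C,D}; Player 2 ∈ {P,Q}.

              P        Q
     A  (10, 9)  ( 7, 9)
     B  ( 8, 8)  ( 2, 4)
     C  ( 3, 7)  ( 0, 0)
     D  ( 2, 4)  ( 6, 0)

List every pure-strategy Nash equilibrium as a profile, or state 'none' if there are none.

PSNE = {(A,P), (A,Q)}

(A,P): NE
(A,Q): NE
(B,P): not NE [P1→A gives 10>8]
(B,Q): not NE [P1→A gives 7>2; P2→P gives 8>4]
(C,P): not NE [P1→A gives 10>3]
(C,Q): not NE [P1→A gives 7>0; P2→P gives 7>0]
(D,P): not NE [P1→A gives 10>2]
(D,Q): not NE [P1→A gives 7>6; P2→P gives 4>0]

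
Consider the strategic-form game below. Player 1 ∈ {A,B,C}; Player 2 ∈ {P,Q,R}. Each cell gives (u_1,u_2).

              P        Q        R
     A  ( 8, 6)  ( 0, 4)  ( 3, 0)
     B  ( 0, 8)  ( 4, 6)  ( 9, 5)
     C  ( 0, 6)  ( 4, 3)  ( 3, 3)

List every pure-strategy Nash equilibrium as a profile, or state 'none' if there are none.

(A,P): NE
(A,Q): not NE [P1→C gives 4>0; P2→P gives 6>4]
(A,R): not NE [P1→B gives 9>3; P2→P gives 6>0]
(B,P): not NE [P1→A gives 8>0]
(B,Q): not NE [P2→P gives 8>6]
(B,R): not NE [P2→P gives 8>5]
(C,P): not NE [P1→A gives 8>0]
(C,Q): not NE [P2→P gives 6>3]
(C,R): not NE [P1→B gives 9>3; P2→P gives 6>3]

PSNE = {(A,P)}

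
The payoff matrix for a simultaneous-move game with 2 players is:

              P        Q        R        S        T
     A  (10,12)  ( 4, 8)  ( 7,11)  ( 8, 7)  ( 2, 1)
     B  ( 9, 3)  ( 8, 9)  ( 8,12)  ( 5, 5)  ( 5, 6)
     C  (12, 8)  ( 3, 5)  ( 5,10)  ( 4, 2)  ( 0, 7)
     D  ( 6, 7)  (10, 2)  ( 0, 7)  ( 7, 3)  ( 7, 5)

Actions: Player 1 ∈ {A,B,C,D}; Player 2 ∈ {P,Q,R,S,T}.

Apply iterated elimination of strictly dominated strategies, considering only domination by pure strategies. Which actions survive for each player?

Remaining: P1:{A,B,C} P2:{P,R}

P2 drop Q (R beats it: A:11>8 B:12>9 C:10>5 D:7>2)
P2 drop S (R beats it: A:11>7 B:12>5 C:10>2 D:7>3)
P2 drop T (R beats it: A:11>1 B:12>6 C:10>7 D:7>5)
P1 drop D (A beats it: P:10>6 R:7>0)
P1→{A,B,C} P2→{P,R}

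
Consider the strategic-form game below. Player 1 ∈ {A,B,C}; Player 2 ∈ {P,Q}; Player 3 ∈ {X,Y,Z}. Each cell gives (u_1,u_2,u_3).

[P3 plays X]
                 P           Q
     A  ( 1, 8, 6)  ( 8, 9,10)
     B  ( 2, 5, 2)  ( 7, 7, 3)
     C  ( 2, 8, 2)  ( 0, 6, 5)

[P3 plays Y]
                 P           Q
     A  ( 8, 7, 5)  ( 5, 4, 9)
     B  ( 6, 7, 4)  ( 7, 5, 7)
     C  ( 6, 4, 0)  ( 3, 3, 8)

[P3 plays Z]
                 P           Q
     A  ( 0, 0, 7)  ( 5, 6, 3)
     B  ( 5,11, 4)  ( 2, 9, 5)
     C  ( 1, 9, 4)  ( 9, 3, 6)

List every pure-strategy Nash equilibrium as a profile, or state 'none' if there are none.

Nash profiles: (A,Q,X), (B,P,Z)

(A,P,X): not NE [P1→C gives 2>1; P2→Q gives 9>8; P3→Z gives 7>6]
(A,P,Y): not NE [P3→Z gives 7>5]
(A,P,Z): not NE [P1→B gives 5>0; P2→Q gives 6>0]
(A,Q,X): NE
(A,Q,Y): not NE [P1→B gives 7>5; P2→P gives 7>4; P3→X gives 10>9]
(A,Q,Z): not NE [P1→C gives 9>5; P3→X gives 10>3]
(B,P,X): not NE [P2→Q gives 7>5; P3→Z gives 4>2]
(B,P,Y): not NE [P1→A gives 8>6]
(B,P,Z): NE
(B,Q,X): not NE [P1→A gives 8>7; P3→Y gives 7>3]
(B,Q,Y): not NE [P2→P gives 7>5]
(B,Q,Z): not NE [P1→C gives 9>2; P2→P gives 11>9; P3→Y gives 7>5]
(C,P,X): not NE [P3→Z gives 4>2]
(C,P,Y): not NE [P1→A gives 8>6; P3→Z gives 4>0]
(C,P,Z): not NE [P1→B gives 5>1]
(C,Q,X): not NE [P1→A gives 8>0; P2→P gives 8>6; P3→Y gives 8>5]
(C,Q,Y): not NE [P1→B gives 7>3; P2→P gives 4>3]
(C,Q,Z): not NE [P2→P gives 9>3; P3→Y gives 8>6]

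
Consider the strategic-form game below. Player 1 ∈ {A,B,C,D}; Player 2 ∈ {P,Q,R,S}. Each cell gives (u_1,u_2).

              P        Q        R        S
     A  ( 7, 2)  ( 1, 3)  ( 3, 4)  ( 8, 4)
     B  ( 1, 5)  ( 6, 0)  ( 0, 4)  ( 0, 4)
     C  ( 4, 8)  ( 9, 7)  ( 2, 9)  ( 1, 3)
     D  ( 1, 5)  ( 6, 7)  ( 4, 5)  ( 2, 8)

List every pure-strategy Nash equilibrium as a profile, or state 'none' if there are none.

(A,P): not NE [P2→S gives 4>2]
(A,Q): not NE [P1→C gives 9>1; P2→S gives 4>3]
(A,R): not NE [P1→D gives 4>3]
(A,S): NE
(B,P): not NE [P1→A gives 7>1]
(B,Q): not NE [P1→C gives 9>6; P2→P gives 5>0]
(B,R): not NE [P1→D gives 4>0; P2→P gives 5>4]
(B,S): not NE [P1→A gives 8>0; P2→P gives 5>4]
(C,P): not NE [P1→A gives 7>4; P2→R gives 9>8]
(C,Q): not NE [P2→R gives 9>7]
(C,R): not NE [P1→D gives 4>2]
(C,S): not NE [P1→A gives 8>1; P2→R gives 9>3]
(D,P): not NE [P1→A gives 7>1; P2→S gives 8>5]
(D,Q): not NE [P1→C gives 9>6; P2→S gives 8>7]
(D,R): not NE [P2→S gives 8>5]
(D,S): not NE [P1→A gives 8>2]

NE set: (A,S)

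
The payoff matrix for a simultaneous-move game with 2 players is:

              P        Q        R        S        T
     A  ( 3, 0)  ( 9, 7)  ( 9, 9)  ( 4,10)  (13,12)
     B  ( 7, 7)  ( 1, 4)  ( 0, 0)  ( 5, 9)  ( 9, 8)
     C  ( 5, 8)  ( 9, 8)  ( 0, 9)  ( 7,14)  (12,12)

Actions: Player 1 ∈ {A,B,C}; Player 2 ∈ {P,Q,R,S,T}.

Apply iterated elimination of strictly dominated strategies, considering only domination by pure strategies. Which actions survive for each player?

P2 drop P (S beats it: A:10>0 B:9>7 C:14>8)
P2 drop Q (S beats it: A:10>7 B:9>4 C:14>8)
P2 drop R (S beats it: A:10>9 B:9>0 C:14>9)
P1 drop B (C beats it: S:7>5 T:12>9)
P1→{A,C} P2→{S,T}

Remaining: P1:{A,C} P2:{S,T}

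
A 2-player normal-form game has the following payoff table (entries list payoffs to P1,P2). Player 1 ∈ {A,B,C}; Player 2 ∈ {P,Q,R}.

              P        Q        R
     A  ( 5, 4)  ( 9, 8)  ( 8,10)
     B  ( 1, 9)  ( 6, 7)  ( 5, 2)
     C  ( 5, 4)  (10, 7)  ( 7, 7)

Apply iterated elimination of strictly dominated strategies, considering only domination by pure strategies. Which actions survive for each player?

Survivors P1:{A,C} P2:{Q,R}

P1 drop B (A beats it: P:5>1 Q:9>6 R:8>5)
P2 drop P (Q beats it: A:8>4 C:7>4)
P1→{A,C} P2→{Q,R}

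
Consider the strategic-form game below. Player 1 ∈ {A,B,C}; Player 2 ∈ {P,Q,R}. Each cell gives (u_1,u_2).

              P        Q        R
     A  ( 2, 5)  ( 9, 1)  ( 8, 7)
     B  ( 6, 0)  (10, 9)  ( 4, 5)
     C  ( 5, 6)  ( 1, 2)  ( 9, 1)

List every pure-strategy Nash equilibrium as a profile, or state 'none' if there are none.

(A,P): not NE [P1→B gives 6>2; P2→R gives 7>5]
(A,Q): not NE [P1→B gives 10>9; P2→R gives 7>1]
(A,R): not NE [P1→C gives 9>8]
(B,P): not NE [P2→Q gives 9>0]
(B,Q): NE
(B,R): not NE [P1→C gives 9>4; P2→Q gives 9>5]
(C,P): not NE [P1→B gives 6>5]
(C,Q): not NE [P1→B gives 10>1; P2→P gives 6>2]
(C,R): not NE [P2→P gives 6>1]

PSNE = {(B,Q)}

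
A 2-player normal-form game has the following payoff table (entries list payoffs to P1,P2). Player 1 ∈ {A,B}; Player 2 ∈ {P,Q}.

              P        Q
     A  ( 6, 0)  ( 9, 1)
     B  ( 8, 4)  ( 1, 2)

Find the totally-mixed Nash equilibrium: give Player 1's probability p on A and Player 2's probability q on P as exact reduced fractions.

p=2/3, q=4/5

P1 indiff ⇒ q·6+(1-q)·9 = q·8+(1-q)·1 ⇒ q(-2) = (1-q)(-8) ⇒ q = 4/5
P2 indiff ⇒ p·0+(1-p)·4 = p·1+(1-p)·2 ⇒ p(-1) = (1-p)(-2) ⇒ p = 2/3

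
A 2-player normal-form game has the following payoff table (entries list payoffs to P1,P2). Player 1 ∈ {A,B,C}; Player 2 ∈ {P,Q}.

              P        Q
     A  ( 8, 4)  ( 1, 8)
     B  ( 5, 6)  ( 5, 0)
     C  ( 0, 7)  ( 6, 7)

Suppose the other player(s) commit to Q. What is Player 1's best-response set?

P1 best: {C}

u_1(A vs Q) = 1
u_1(B vs Q) = 5
u_1(C vs Q) = 6
max payoff 6 at {C}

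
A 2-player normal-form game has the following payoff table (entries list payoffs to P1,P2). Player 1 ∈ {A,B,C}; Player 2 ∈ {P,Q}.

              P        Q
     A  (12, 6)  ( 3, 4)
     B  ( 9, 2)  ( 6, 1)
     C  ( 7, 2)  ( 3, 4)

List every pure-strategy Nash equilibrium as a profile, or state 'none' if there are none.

PSNE = {(A,P)}

(A,P): NE
(A,Q): not NE [P1→B gives 6>3; P2→P gives 6>4]
(B,P): not NE [P1→A gives 12>9]
(B,Q): not NE [P2→P gives 2>1]
(C,P): not NE [P1→A gives 12>7; P2→Q gives 4>2]
(C,Q): not NE [P1→B gives 6>3]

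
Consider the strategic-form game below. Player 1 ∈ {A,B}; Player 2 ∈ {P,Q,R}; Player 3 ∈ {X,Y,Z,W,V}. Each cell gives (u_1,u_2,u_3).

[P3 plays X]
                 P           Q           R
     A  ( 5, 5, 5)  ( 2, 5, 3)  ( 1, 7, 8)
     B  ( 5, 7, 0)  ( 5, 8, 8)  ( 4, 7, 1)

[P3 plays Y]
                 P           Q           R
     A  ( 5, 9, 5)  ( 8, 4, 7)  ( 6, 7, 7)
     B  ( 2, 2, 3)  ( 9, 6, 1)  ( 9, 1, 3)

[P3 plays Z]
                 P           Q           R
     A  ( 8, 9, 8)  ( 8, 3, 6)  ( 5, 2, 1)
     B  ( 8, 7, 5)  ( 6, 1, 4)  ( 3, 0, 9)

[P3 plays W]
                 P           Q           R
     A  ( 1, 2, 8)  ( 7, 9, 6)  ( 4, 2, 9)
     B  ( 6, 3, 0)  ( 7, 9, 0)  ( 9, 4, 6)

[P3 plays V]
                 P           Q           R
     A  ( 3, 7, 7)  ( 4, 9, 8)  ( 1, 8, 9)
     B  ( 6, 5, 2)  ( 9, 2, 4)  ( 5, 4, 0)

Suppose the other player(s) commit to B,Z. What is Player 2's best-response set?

argmax u_2 = {P}

u_2(P vs B,Z) = 7
u_2(Q vs B,Z) = 1
u_2(R vs B,Z) = 0
max payoff 7 at {P}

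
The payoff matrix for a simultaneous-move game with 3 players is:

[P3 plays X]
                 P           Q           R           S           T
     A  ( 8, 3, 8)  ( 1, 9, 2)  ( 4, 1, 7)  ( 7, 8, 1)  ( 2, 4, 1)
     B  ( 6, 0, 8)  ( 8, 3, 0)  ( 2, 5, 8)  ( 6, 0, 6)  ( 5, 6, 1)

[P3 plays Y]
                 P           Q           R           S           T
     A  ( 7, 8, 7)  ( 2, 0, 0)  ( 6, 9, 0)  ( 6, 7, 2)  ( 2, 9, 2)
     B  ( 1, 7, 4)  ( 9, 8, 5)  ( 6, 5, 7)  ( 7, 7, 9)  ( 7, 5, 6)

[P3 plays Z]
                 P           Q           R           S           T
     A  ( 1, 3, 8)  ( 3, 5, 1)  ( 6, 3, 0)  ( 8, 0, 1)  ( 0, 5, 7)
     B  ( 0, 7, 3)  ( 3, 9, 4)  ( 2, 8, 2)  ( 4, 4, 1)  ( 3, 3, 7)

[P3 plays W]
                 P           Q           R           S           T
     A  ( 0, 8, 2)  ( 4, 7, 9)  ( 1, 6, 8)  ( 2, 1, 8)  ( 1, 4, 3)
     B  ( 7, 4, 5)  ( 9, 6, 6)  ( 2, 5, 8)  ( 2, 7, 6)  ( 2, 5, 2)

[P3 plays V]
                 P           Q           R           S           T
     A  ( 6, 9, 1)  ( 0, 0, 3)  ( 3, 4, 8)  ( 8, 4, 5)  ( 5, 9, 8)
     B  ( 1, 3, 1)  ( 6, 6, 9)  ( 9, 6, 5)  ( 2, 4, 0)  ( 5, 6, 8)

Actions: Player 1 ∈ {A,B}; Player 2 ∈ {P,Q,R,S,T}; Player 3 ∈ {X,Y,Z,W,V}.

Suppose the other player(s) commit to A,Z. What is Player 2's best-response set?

BR_2 = {Q,T}

u_2(P vs A,Z) = 3
u_2(Q vs A,Z) = 5
u_2(R vs A,Z) = 3
u_2(S vs A,Z) = 0
u_2(T vs A,Z) = 5
max payoff 5 at {Q,T}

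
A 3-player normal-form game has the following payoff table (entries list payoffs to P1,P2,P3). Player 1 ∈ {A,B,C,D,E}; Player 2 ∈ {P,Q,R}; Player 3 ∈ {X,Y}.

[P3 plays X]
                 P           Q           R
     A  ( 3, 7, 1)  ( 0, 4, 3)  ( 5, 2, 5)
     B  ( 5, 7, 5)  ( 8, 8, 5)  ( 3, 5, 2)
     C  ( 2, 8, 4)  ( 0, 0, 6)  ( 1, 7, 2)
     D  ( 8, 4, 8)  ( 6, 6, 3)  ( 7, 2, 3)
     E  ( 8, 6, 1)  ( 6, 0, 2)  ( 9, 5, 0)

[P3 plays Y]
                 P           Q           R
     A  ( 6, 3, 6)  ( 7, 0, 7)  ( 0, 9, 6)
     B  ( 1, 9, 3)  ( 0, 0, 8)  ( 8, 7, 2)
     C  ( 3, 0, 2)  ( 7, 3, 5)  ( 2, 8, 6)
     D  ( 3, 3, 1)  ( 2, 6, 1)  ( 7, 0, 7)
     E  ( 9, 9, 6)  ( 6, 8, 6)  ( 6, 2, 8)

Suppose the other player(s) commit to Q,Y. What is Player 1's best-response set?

u_1(A vs Q,Y) = 7
u_1(B vs Q,Y) = 0
u_1(C vs Q,Y) = 7
u_1(D vs Q,Y) = 2
u_1(E vs Q,Y) = 6
max payoff 7 at {A,C}

P1 best: {A,C}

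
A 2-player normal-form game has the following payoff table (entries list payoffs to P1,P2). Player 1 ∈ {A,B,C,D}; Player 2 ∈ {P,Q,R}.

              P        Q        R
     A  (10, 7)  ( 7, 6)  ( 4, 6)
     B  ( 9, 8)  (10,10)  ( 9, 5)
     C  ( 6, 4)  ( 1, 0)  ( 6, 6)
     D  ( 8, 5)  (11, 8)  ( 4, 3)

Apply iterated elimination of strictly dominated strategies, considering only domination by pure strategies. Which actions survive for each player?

Remaining: P1:{A,B,D} P2:{P,Q}

P1 drop C (B beats it: P:9>6 Q:10>1 R:9>6)
P2 drop R (P beats it: A:7>6 B:8>5 D:5>3)
P1→{A,B,D} P2→{P,Q}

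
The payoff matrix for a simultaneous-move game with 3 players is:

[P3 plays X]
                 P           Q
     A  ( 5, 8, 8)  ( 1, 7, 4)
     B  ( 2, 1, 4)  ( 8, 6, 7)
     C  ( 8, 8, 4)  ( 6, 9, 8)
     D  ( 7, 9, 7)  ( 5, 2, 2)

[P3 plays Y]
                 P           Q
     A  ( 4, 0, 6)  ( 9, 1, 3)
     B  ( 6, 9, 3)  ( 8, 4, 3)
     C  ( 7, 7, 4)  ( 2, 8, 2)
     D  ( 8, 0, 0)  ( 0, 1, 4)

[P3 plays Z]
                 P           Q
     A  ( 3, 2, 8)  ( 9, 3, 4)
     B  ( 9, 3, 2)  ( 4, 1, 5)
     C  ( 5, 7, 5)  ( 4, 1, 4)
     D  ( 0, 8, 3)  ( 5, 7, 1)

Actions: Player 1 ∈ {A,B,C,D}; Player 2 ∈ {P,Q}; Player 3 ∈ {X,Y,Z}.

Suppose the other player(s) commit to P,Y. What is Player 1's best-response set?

u_1(A vs P,Y) = 4
u_1(B vs P,Y) = 6
u_1(C vs P,Y) = 7
u_1(D vs P,Y) = 8
max payoff 8 at {D}

BR_1 = {D}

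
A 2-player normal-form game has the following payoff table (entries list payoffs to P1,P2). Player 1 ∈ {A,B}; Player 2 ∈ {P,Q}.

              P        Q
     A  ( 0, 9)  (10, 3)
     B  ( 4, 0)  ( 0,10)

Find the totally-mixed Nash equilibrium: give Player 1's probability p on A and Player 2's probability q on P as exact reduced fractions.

P1 mixes 5/8 on A; P2 mixes 5/7 on P

P1 indiff ⇒ q·0+(1-q)·10 = q·4+(1-q)·0 ⇒ q(-4) = (1-q)(-10) ⇒ q = 5/7
P2 indiff ⇒ p·9+(1-p)·0 = p·3+(1-p)·10 ⇒ p(6) = (1-p)(10) ⇒ p = 5/8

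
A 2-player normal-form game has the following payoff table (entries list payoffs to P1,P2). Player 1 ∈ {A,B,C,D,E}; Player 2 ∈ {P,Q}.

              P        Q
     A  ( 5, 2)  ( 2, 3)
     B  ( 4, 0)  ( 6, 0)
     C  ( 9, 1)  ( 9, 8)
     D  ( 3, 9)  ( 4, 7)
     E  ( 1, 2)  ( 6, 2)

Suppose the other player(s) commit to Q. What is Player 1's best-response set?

u_1(A vs Q) = 2
u_1(B vs Q) = 6
u_1(C vs Q) = 9
u_1(D vs Q) = 4
u_1(E vs Q) = 6
max payoff 9 at {C}

P1 best: {C}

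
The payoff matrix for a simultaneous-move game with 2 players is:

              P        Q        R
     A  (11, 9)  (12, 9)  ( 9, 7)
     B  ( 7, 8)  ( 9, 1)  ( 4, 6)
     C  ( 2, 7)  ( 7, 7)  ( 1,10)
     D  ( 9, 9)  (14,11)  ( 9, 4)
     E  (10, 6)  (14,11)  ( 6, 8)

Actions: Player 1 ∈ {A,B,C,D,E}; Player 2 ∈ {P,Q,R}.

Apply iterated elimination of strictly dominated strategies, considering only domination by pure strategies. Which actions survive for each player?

Remaining: P1:{A,D,E} P2:{P,Q}

P1 drop B (A beats it: P:11>7 Q:12>9 R:9>4)
P1 drop C (A beats it: P:11>2 Q:12>7 R:9>1)
P2 drop R (Q beats it: A:9>7 D:11>4 E:11>8)
P1→{A,D,E} P2→{P,Q}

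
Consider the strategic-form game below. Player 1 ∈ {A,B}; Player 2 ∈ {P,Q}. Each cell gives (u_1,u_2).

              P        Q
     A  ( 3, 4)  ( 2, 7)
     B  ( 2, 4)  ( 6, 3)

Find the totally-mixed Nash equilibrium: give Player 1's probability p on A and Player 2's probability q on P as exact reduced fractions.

p=1/4, q=4/5

P1 indiff ⇒ q·3+(1-q)·2 = q·2+(1-q)·6 ⇒ q(1) = (1-q)(4) ⇒ q = 4/5
P2 indiff ⇒ p·4+(1-p)·4 = p·7+(1-p)·3 ⇒ p(-3) = (1-p)(-1) ⇒ p = 1/4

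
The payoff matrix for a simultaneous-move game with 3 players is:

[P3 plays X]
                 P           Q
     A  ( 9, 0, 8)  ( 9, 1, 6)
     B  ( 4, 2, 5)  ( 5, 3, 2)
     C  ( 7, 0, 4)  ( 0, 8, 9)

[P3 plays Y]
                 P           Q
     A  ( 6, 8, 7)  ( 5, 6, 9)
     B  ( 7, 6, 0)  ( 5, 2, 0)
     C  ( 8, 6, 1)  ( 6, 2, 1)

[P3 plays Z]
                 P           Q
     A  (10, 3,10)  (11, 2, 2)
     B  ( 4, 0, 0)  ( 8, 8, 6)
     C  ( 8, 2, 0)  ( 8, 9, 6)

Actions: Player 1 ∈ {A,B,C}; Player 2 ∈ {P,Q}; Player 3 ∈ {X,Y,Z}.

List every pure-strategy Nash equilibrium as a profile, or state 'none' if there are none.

(A,P,X): not NE [P2→Q gives 1>0; P3→Z gives 10>8]
(A,P,Y): not NE [P1→C gives 8>6; P3→Z gives 10>7]
(A,P,Z): NE
(A,Q,X): not NE [P3→Y gives 9>6]
(A,Q,Y): not NE [P1→C gives 6>5; P2→P gives 8>6]
(A,Q,Z): not NE [P2→P gives 3>2; P3→Y gives 9>2]
(B,P,X): not NE [P1→A gives 9>4; P2→Q gives 3>2]
(B,P,Y): not NE [P1→C gives 8>7; P3→X gives 5>0]
(B,P,Z): not NE [P1→A gives 10>4; P2→Q gives 8>0; P3→X gives 5>0]
(B,Q,X): not NE [P1→A gives 9>5; P3→Z gives 6>2]
(B,Q,Y): not NE [P1→C gives 6>5; P2→P gives 6>2; P3→Z gives 6>0]
(B,Q,Z): not NE [P1→A gives 11>8]
(C,P,X): not NE [P1→A gives 9>7; P2→Q gives 8>0]
(C,P,Y): not NE [P3→X gives 4>1]
(C,P,Z): not NE [P1→A gives 10>8; P2→Q gives 9>2; P3→X gives 4>0]
(C,Q,X): not NE [P1→A gives 9>0]
(C,Q,Y): not NE [P2→P gives 6>2; P3→X gives 9>1]
(C,Q,Z): not NE [P1→A gives 11>8; P3→X gives 9>6]

Nash profiles: (A,P,Z)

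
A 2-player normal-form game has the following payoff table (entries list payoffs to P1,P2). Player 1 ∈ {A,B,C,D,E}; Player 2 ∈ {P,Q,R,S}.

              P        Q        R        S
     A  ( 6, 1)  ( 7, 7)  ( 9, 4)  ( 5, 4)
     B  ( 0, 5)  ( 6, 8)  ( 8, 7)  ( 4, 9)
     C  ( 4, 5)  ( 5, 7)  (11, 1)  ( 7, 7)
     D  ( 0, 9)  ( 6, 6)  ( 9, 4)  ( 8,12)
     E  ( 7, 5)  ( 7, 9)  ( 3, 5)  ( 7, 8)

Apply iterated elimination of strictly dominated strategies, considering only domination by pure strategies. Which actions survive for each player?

P1 drop B (A beats it: P:6>0 Q:7>6 R:9>8 S:5>4)
P2 drop P (S beats it: A:4>1 C:7>5 D:12>9 E:8>5)
P2 drop R (Q beats it: A:7>4 C:7>1 D:6>4 E:9>5)
P1 drop C (D beats it: Q:6>5 S:8>7)
P1→{A,D,E} P2→{Q,S}

Remaining: P1:{A,D,E} P2:{Q,S}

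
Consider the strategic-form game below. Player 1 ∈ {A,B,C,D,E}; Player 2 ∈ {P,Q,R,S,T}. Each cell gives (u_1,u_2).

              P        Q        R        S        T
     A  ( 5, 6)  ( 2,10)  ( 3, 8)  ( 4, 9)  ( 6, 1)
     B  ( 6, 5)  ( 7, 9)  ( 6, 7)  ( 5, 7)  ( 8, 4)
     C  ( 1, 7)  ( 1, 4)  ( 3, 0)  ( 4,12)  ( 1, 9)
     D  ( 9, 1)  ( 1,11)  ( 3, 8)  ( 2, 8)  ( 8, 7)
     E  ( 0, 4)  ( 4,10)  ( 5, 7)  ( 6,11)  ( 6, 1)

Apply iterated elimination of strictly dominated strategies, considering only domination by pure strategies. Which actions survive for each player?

P1 drop A (B beats it: P:6>5 Q:7>2 R:6>3 S:5>4 T:8>6)
P1 drop C (B beats it: P:6>1 Q:7>1 R:6>3 S:5>4 T:8>1)
P2 drop P (Q beats it: B:9>5 D:11>1 E:10>4)
P2 drop R (Q beats it: B:9>7 D:11>8 E:10>7)
P2 drop T (Q beats it: B:9>4 D:11>7 E:10>1)
P1 drop D (B beats it: Q:7>1 S:5>2)
P1→{B,E} P2→{Q,S}

IESDS → P1:{B,E} P2:{Q,S}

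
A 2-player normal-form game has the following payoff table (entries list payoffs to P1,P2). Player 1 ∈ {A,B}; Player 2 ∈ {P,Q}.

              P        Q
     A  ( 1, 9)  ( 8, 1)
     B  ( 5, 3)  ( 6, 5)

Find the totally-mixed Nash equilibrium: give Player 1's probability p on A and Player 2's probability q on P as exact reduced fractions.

P1 indiff ⇒ q·1+(1-q)·8 = q·5+(1-q)·6 ⇒ q(-4) = (1-q)(-2) ⇒ q = 1/3
P2 indiff ⇒ p·9+(1-p)·3 = p·1+(1-p)·5 ⇒ p(8) = (1-p)(2) ⇒ p = 1/5

(p,q) = (1/5, 1/3)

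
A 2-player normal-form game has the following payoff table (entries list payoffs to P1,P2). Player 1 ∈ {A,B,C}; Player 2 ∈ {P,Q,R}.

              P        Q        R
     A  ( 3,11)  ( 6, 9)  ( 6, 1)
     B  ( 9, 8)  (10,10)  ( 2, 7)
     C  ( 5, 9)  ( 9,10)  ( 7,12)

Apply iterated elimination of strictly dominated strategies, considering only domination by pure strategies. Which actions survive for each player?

P1 drop A (C beats it: P:5>3 Q:9>6 R:7>6)
P2 drop P (Q beats it: B:10>8 C:10>9)
P1→{B,C} P2→{Q,R}

Survivors P1:{B,C} P2:{Q,R}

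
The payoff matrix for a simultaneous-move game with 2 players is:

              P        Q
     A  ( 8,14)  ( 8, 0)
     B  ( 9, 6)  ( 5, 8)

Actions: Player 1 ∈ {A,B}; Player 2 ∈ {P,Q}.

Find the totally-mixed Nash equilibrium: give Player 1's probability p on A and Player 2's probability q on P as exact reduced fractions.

P1 mixes 1/8 on A; P2 mixes 3/4 on P

P1 indiff ⇒ q·8+(1-q)·8 = q·9+(1-q)·5 ⇒ q(-1) = (1-q)(-3) ⇒ q = 3/4
P2 indiff ⇒ p·14+(1-p)·6 = p·0+(1-p)·8 ⇒ p(14) = (1-p)(2) ⇒ p = 1/8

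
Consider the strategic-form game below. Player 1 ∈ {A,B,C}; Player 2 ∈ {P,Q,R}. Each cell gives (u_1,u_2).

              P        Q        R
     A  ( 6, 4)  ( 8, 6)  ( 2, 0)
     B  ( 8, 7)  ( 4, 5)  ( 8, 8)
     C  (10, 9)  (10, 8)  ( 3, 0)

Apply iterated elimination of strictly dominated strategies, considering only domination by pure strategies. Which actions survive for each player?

IESDS → P1:{B,C} P2:{P,R}

P1 drop A (C beats it: P:10>6 Q:10>8 R:3>2)
P2 drop Q (P beats it: B:7>5 C:9>8)
P1→{B,C} P2→{P,R}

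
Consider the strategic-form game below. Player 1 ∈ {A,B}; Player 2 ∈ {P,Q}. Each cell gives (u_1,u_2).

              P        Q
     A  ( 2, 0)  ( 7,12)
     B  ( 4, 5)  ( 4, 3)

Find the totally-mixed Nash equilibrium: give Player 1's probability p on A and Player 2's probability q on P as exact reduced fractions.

(p,q) = (1/7, 3/5)

P1 indiff ⇒ q·2+(1-q)·7 = q·4+(1-q)·4 ⇒ q(-2) = (1-q)(-3) ⇒ q = 3/5
P2 indiff ⇒ p·0+(1-p)·5 = p·12+(1-p)·3 ⇒ p(-12) = (1-p)(-2) ⇒ p = 1/7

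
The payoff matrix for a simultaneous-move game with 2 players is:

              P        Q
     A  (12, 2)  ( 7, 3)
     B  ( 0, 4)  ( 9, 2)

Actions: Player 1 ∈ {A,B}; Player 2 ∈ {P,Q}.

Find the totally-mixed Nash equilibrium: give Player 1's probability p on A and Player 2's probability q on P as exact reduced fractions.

P1 indiff ⇒ q·12+(1-q)·7 = q·0+(1-q)·9 ⇒ q(12) = (1-q)(2) ⇒ q = 1/7
P2 indiff ⇒ p·2+(1-p)·4 = p·3+(1-p)·2 ⇒ p(-1) = (1-p)(-2) ⇒ p = 2/3

P1 mixes 2/3 on A; P2 mixes 1/7 on P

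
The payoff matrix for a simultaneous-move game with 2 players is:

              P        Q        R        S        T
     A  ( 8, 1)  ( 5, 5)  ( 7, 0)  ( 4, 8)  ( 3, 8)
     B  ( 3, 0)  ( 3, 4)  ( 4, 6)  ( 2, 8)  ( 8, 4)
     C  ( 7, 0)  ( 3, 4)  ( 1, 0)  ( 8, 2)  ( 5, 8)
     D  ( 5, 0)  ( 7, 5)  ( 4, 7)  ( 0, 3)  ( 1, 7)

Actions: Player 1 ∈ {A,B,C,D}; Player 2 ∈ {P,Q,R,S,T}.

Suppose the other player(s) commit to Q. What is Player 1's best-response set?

u_1(A vs Q) = 5
u_1(B vs Q) = 3
u_1(C vs Q) = 3
u_1(D vs Q) = 7
max payoff 7 at {D}

argmax u_1 = {D}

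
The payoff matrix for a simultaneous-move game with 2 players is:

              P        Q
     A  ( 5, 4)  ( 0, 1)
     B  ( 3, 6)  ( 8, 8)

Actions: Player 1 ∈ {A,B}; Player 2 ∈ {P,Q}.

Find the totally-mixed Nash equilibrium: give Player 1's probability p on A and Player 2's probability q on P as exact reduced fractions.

P1 indiff ⇒ q·5+(1-q)·0 = q·3+(1-q)·8 ⇒ q(2) = (1-q)(8) ⇒ q = 4/5
P2 indiff ⇒ p·4+(1-p)·6 = p·1+(1-p)·8 ⇒ p(3) = (1-p)(2) ⇒ p = 2/5

p=2/5, q=4/5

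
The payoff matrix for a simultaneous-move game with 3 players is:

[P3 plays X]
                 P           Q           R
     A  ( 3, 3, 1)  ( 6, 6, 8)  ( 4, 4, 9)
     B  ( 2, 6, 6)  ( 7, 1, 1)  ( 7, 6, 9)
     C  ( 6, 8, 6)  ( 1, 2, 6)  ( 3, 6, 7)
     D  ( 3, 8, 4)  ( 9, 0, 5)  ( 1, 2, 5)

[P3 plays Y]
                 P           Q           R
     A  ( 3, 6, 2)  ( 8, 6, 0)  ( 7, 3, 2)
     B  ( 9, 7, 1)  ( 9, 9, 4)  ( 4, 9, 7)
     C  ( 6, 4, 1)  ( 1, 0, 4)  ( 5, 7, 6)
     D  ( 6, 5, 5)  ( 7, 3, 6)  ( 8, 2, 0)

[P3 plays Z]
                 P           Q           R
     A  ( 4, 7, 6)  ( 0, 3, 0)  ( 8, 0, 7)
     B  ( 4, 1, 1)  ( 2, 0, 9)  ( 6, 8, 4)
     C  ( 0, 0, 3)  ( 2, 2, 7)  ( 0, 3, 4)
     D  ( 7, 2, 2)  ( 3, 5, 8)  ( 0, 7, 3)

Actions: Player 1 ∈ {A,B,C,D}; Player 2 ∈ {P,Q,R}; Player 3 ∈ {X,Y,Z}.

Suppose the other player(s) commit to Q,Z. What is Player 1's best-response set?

u_1(A vs Q,Z) = 0
u_1(B vs Q,Z) = 2
u_1(C vs Q,Z) = 2
u_1(D vs Q,Z) = 3
max payoff 3 at {D}

argmax u_1 = {D}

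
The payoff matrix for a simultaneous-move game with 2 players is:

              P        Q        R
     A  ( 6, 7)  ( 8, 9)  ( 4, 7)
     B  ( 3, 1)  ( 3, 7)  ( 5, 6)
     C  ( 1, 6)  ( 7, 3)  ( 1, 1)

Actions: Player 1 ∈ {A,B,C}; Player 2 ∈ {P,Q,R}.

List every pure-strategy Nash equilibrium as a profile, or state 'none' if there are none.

PSNE = {(A,Q)}

(A,P): not NE [P2→Q gives 9>7]
(A,Q): NE
(A,R): not NE [P1→B gives 5>4; P2→Q gives 9>7]
(B,P): not NE [P1→A gives 6>3; P2→Q gives 7>1]
(B,Q): not NE [P1→A gives 8>3]
(B,R): not NE [P2→Q gives 7>6]
(C,P): not NE [P1→A gives 6>1]
(C,Q): not NE [P1→A gives 8>7; P2→P gives 6>3]
(C,R): not NE [P1→B gives 5>1; P2→P gives 6>1]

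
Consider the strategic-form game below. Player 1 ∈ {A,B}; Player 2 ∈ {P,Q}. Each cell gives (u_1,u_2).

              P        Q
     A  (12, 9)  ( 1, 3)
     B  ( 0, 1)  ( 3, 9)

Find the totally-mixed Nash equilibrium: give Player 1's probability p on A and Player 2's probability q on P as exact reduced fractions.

P1 indiff ⇒ q·12+(1-q)·1 = q·0+(1-q)·3 ⇒ q(12) = (1-q)(2) ⇒ q = 1/7
P2 indiff ⇒ p·9+(1-p)·1 = p·3+(1-p)·9 ⇒ p(6) = (1-p)(8) ⇒ p = 4/7

p=4/7, q=1/7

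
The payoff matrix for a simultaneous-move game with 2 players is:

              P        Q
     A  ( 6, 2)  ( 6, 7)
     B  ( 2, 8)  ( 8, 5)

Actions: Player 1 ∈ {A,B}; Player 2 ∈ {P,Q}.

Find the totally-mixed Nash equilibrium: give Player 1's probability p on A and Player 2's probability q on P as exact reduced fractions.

P1 indiff ⇒ q·6+(1-q)·6 = q·2+(1-q)·8 ⇒ q(4) = (1-q)(2) ⇒ q = 1/3
P2 indiff ⇒ p·2+(1-p)·8 = p·7+(1-p)·5 ⇒ p(-5) = (1-p)(-3) ⇒ p = 3/8

p=3/8, q=1/3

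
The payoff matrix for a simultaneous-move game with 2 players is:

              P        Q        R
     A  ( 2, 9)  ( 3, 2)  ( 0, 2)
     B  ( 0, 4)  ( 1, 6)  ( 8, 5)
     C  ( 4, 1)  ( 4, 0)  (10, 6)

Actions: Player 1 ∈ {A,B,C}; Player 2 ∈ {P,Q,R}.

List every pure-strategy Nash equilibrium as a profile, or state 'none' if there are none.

(A,P): not NE [P1→C gives 4>2]
(A,Q): not NE [P1→C gives 4>3; P2→P gives 9>2]
(A,R): not NE [P1→C gives 10>0; P2→P gives 9>2]
(B,P): not NE [P1→C gives 4>0; P2→Q gives 6>4]
(B,Q): not NE [P1→C gives 4>1]
(B,R): not NE [P1→C gives 10>8; P2→Q gives 6>5]
(C,P): not NE [P2→R gives 6>1]
(C,Q): not NE [P2→R gives 6>0]
(C,R): NE

NE set: (C,R)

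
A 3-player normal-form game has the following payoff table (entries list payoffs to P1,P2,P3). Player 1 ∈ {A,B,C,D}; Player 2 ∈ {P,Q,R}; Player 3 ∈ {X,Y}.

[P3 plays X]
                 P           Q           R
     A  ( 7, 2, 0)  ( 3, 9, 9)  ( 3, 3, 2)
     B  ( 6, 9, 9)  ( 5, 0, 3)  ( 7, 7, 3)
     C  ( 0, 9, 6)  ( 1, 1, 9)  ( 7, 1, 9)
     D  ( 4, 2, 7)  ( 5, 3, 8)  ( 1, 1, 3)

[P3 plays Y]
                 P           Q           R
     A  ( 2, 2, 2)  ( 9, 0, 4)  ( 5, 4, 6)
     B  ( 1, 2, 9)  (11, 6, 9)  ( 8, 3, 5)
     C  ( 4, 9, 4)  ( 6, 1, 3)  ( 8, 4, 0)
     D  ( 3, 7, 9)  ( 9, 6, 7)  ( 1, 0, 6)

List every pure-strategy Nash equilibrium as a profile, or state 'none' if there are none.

PSNE = {(B,Q,Y), (D,Q,X)}

(A,P,X): not NE [P2→Q gives 9>2; P3→Y gives 2>0]
(A,P,Y): not NE [P1→C gives 4>2; P2→R gives 4>2]
(A,Q,X): not NE [P1→D gives 5>3]
(A,Q,Y): not NE [P1→B gives 11>9; P2→R gives 4>0; P3→X gives 9>4]
(A,R,X): not NE [P1→C gives 7>3; P2→Q gives 9>3; P3→Y gives 6>2]
(A,R,Y): not NE [P1→C gives 8>5]
(B,P,X): not NE [P1→A gives 7>6]
(B,P,Y): not NE [P1→C gives 4>1; P2→Q gives 6>2]
(B,Q,X): not NE [P2→P gives 9>0; P3→Y gives 9>3]
(B,Q,Y): NE
(B,R,X): not NE [P2→P gives 9>7; P3→Y gives 5>3]
(B,R,Y): not NE [P2→Q gives 6>3]
(C,P,X): not NE [P1→A gives 7>0]
(C,P,Y): not NE [P3→X gives 6>4]
(C,Q,X): not NE [P1→D gives 5>1; P2→P gives 9>1]
(C,Q,Y): not NE [P1→B gives 11>6; P2→P gives 9>1; P3→X gives 9>3]
(C,R,X): not NE [P2→P gives 9>1]
(C,R,Y): not NE [P2→P gives 9>4; P3→X gives 9>0]
(D,P,X): not NE [P1→A gives 7>4; P2→Q gives 3>2; P3→Y gives 9>7]
(D,P,Y): not NE [P1→C gives 4>3]
(D,Q,X): NE
(D,Q,Y): not NE [P1→B gives 11>9; P2→P gives 7>6; P3→X gives 8>7]
(D,R,X): not NE [P1→C gives 7>1; P2→Q gives 3>1; P3→Y gives 6>3]
(D,R,Y): not NE [P1→C gives 8>1; P2→P gives 7>0]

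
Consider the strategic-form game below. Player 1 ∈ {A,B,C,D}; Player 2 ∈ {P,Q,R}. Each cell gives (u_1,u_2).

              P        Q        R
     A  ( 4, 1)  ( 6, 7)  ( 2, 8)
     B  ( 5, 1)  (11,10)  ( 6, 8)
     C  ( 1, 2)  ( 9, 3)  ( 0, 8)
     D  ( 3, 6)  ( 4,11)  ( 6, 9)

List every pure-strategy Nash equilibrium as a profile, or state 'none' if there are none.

(A,P): not NE [P1→B gives 5>4; P2→R gives 8>1]
(A,Q): not NE [P1→B gives 11>6; P2→R gives 8>7]
(A,R): not NE [P1→D gives 6>2]
(B,P): not NE [P2→Q gives 10>1]
(B,Q): NE
(B,R): not NE [P2→Q gives 10>8]
(C,P): not NE [P1→B gives 5>1; P2→R gives 8>2]
(C,Q): not NE [P1→B gives 11>9; P2→R gives 8>3]
(C,R): not NE [P1→D gives 6>0]
(D,P): not NE [P1→B gives 5>3; P2→Q gives 11>6]
(D,Q): not NE [P1→B gives 11>4]
(D,R): not NE [P2→Q gives 11>9]

NE set: (B,Q)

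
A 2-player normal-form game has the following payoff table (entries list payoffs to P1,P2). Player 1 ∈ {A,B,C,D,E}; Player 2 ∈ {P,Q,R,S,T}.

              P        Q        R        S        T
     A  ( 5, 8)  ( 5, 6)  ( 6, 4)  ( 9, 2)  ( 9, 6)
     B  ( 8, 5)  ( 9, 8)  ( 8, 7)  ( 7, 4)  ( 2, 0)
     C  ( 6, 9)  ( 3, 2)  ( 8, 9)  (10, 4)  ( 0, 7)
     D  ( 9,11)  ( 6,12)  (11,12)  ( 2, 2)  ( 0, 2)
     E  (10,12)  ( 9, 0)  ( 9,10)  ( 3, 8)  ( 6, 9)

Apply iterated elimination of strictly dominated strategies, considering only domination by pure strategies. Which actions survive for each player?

IESDS → P1:{B,D,E} P2:{P,Q,R}

P2 drop S (P beats it: A:8>2 B:5>4 C:9>4 D:11>2 E:12>8)
P1 drop C (E beats it: P:10>6 Q:9>3 R:9>8 T:6>0)
P2 drop T (P beats it: A:8>6 B:5>0 D:11>2 E:12>9)
P1 drop A (B beats it: P:8>5 Q:9>5 R:8>6)
P1→{B,D,E} P2→{P,Q,R}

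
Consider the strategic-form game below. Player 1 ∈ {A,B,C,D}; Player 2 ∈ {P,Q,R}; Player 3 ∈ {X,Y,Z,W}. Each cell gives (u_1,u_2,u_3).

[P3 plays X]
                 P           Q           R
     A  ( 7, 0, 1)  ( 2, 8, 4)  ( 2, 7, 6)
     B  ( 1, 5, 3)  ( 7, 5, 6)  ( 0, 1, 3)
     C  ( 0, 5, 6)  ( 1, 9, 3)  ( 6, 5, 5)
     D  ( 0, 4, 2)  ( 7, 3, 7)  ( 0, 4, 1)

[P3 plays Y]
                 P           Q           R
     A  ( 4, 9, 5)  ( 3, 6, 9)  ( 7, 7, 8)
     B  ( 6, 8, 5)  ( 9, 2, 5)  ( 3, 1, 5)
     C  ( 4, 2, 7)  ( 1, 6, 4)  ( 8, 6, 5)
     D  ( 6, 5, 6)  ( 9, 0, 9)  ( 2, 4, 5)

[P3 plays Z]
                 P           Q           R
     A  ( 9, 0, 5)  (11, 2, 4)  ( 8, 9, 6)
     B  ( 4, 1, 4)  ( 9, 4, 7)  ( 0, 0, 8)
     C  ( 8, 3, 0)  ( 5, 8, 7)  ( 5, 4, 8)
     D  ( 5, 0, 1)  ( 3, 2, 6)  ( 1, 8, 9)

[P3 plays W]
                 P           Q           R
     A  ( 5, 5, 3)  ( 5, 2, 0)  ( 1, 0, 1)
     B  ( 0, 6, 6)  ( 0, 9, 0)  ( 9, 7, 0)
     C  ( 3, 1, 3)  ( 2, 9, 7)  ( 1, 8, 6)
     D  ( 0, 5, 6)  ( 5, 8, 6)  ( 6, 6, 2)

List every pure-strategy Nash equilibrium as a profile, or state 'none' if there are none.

NE set: (D,P,Y)

(A,P,X): not NE [P2→Q gives 8>0; P3→Z gives 5>1]
(A,P,Y): not NE [P1→D gives 6>4]
(A,P,Z): not NE [P2→R gives 9>0]
(A,P,W): not NE [P3→Z gives 5>3]
(A,Q,X): not NE [P1→D gives 7>2; P3→Y gives 9>4]
(A,Q,Y): not NE [P1→D gives 9>3; P2→P gives 9>6]
(A,Q,Z): not NE [P2→R gives 9>2; P3→Y gives 9>4]
(A,Q,W): not NE [P2→P gives 5>2; P3→Y gives 9>0]
(A,R,X): not NE [P1→C gives 6>2; P2→Q gives 8>7; P3→Y gives 8>6]
(A,R,Y): not NE [P1→C gives 8>7; P2→P gives 9>7]
(A,R,Z): not NE [P3→Y gives 8>6]
(A,R,W): not NE [P1→B gives 9>1; P2→P gives 5>0; P3→Y gives 8>1]
(B,P,X): not NE [P1→A gives 7>1; P3→W gives 6>3]
(B,P,Y): not NE [P3→W gives 6>5]
(B,P,Z): not NE [P1→A gives 9>4; P2→Q gives 4>1; P3→W gives 6>4]
(B,P,W): not NE [P1→A gives 5>0; P2→Q gives 9>6]
(B,Q,X): not NE [P3→Z gives 7>6]
(B,Q,Y): not NE [P2→P gives 8>2; P3→Z gives 7>5]
(B,Q,Z): not NE [P1→A gives 11>9]
(B,Q,W): not NE [P1→D gives 5>0; P3→Z gives 7>0]
(B,R,X): not NE [P1→C gives 6>0; P2→Q gives 5>1; P3→Z gives 8>3]
(B,R,Y): not NE [P1→C gives 8>3; P2→P gives 8>1; P3→Z gives 8>5]
(B,R,Z): not NE [P1→A gives 8>0; P2→Q gives 4>0]
(B,R,W): not NE [P2→Q gives 9>7; P3→Z gives 8>0]
(C,P,X): not NE [P1→A gives 7>0; P2→Q gives 9>5; P3→Y gives 7>6]
(C,P,Y): not NE [P1→D gives 6>4; P2→R gives 6>2]
(C,P,Z): not NE [P1→A gives 9>8; P2→Q gives 8>3; P3→Y gives 7>0]
(C,P,W): not NE [P1→A gives 5>3; P2→Q gives 9>1; P3→Y gives 7>3]
(C,Q,X): not NE [P1→D gives 7>1; P3→W gives 7>3]
(C,Q,Y): not NE [P1→D gives 9>1; P3→W gives 7>4]
(C,Q,Z): not NE [P1→A gives 11>5]
(C,Q,W): not NE [P1→D gives 5>2]
(C,R,X): not NE [P2→Q gives 9>5; P3→Z gives 8>5]
(C,R,Y): not NE [P3→Z gives 8>5]
(C,R,Z): not NE [P1→A gives 8>5; P2→Q gives 8>4]
(C,R,W): not NE [P1→B gives 9>1; P2→Q gives 9>8; P3→Z gives 8>6]
(D,P,X): not NE [P1→A gives 7>0; P3→W gives 6>2]
(D,P,Y): NE
(D,P,Z): not NE [P1→A gives 9>5; P2→R gives 8>0; P3→W gives 6>1]
(D,P,W): not NE [P1→A gives 5>0; P2→Q gives 8>5]
(D,Q,X): not NE [P2→R gives 4>3; P3→Y gives 9>7]
(D,Q,Y): not NE [P2→P gives 5>0]
(D,Q,Z): not NE [P1→A gives 11>3; P2→R gives 8>2; P3→Y gives 9>6]
(D,Q,W): not NE [P3→Y gives 9>6]
(D,R,X): not NE [P1→C gives 6>0; P3→Z gives 9>1]
(D,R,Y): not NE [P1→C gives 8>2; P2→P gives 5>4; P3→Z gives 9>5]
(D,R,Z): not NE [P1→A gives 8>1]
(D,R,W): not NE [P1→B gives 9>6; P2→Q gives 8>6; P3→Z gives 9>2]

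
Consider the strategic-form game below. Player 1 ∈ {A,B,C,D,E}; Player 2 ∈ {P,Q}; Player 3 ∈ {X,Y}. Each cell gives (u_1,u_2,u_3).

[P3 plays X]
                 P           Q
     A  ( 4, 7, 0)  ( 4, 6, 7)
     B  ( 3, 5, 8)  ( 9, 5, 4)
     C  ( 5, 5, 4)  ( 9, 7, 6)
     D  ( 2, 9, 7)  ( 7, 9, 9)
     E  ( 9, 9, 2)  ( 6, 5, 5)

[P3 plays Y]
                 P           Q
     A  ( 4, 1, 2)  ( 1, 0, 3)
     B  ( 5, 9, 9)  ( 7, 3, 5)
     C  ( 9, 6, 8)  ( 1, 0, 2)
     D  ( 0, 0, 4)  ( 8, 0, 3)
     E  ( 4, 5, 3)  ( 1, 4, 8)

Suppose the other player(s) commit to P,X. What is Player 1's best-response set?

u_1(A vs P,X) = 4
u_1(B vs P,X) = 3
u_1(C vs P,X) = 5
u_1(D vs P,X) = 2
u_1(E vs P,X) = 9
max payoff 9 at {E}

BR_1 = {E}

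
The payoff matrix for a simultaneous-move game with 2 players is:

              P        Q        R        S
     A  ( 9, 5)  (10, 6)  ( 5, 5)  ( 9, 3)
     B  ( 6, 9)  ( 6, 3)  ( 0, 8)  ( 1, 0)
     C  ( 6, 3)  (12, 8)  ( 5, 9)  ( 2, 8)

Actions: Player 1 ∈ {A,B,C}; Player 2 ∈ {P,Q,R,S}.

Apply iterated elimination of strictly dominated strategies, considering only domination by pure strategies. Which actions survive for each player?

P1 drop B (A beats it: P:9>6 Q:10>6 R:5>0 S:9>1)
P2 drop P (Q beats it: A:6>5 C:8>3)
P2 drop S (R beats it: A:5>3 C:9>8)
P1→{A,C} P2→{Q,R}

Survivors P1:{A,C} P2:{Q,R}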